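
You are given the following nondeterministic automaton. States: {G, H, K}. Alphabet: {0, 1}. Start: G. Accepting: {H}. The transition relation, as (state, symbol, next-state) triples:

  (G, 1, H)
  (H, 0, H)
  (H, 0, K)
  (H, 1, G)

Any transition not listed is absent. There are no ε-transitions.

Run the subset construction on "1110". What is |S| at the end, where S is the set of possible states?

Start in {G}.
Read '1': {G} → {H}.
Read '1': {H} → {G}.
Read '1': {G} → {H}.
Read '0': {H} → {H, K}.
That set has 2 states.

2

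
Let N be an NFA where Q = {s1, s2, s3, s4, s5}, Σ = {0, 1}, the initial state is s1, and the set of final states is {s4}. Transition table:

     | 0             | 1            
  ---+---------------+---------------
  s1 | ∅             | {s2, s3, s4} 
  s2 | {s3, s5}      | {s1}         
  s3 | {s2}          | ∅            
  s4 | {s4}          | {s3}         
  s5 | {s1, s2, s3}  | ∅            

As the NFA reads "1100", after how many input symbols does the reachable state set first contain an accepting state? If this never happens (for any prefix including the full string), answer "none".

1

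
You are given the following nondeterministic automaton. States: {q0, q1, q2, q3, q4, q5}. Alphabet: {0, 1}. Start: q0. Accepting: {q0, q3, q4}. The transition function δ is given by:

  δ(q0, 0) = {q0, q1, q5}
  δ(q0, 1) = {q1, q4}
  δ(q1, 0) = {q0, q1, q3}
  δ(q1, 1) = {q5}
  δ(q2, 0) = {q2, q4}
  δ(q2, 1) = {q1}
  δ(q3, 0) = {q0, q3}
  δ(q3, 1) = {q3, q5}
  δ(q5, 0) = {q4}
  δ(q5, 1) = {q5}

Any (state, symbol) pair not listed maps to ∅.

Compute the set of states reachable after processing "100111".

{q3, q5}

Start in {q0}.
Read '1': q0→{q1, q4}; now {q1, q4}.
Read '0': q1→{q0, q1, q3}, q4→∅; now {q0, q1, q3}.
Read '0': q0→{q0, q1, q5}, q1→{q0, q1, q3}, q3→{q0, q3}; now {q0, q1, q3, q5}.
Read '1': q0→{q1, q4}, q1→{q5}, q3→{q3, q5}, q5→{q5}; now {q1, q3, q4, q5}.
Read '1': q1→{q5}, q3→{q3, q5}, q4→∅, q5→{q5}; now {q3, q5}.
Read '1': q3→{q3, q5}, q5→{q5}; now {q3, q5}.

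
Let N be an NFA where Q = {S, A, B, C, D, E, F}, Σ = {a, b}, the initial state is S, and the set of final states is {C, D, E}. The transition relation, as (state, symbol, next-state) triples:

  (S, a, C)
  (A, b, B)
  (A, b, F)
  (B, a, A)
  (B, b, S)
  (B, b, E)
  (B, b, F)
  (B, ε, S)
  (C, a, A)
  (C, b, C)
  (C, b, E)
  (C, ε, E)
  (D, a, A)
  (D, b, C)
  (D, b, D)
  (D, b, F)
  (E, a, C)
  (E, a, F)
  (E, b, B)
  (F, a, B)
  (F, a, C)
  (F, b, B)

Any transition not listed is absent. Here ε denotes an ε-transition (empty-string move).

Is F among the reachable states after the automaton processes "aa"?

Start in {S}.
Read 'a': {S} → {C, E}.
Read 'a': {C, E} → {A, C, E, F}.
State F is in {A, C, E, F}.

Yes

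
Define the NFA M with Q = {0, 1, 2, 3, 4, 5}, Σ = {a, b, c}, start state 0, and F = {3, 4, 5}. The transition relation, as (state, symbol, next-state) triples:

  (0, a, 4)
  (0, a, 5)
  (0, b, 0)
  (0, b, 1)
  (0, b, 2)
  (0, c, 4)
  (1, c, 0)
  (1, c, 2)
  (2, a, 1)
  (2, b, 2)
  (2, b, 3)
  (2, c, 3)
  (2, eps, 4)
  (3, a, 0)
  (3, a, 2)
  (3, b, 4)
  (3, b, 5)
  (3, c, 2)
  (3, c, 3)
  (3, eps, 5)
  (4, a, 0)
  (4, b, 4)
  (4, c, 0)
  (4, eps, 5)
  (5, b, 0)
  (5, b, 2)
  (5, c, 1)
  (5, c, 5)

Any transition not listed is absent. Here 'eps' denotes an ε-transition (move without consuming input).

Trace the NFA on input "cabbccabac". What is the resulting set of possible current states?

{0, 1, 2, 3, 4, 5}

Start in {0}.
Read 'c': 0→{4}; union {4}; ε-closure = {4, 5}.
Read 'a': 4→{0}, 5→∅; now {0}.
Read 'b': 0→{0, 1, 2}; union {0, 1, 2}; ε-closure = {0, 1, 2, 4, 5}.
Read 'b': 0→{0, 1, 2}, 1→∅, 2→{2, 3}, 4→{4}, 5→{0, 2}; union {0, 1, 2, 3, 4}; ε-closure = {0, 1, 2, 3, 4, 5}.
Read 'c': 0→{4}, 1→{0, 2}, 2→{3}, 3→{2, 3}, 4→{0}, 5→{1, 5}; now {0, 1, 2, 3, 4, 5}.
Read 'c': 0→{4}, 1→{0, 2}, 2→{3}, 3→{2, 3}, 4→{0}, 5→{1, 5}; now {0, 1, 2, 3, 4, 5}.
Read 'a': 0→{4, 5}, 1→∅, 2→{1}, 3→{0, 2}, 4→{0}, 5→∅; now {0, 1, 2, 4, 5}.
Read 'b': 0→{0, 1, 2}, 1→∅, 2→{2, 3}, 4→{4}, 5→{0, 2}; union {0, 1, 2, 3, 4}; ε-closure = {0, 1, 2, 3, 4, 5}.
Read 'a': 0→{4, 5}, 1→∅, 2→{1}, 3→{0, 2}, 4→{0}, 5→∅; now {0, 1, 2, 4, 5}.
Read 'c': 0→{4}, 1→{0, 2}, 2→{3}, 4→{0}, 5→{1, 5}; now {0, 1, 2, 3, 4, 5}.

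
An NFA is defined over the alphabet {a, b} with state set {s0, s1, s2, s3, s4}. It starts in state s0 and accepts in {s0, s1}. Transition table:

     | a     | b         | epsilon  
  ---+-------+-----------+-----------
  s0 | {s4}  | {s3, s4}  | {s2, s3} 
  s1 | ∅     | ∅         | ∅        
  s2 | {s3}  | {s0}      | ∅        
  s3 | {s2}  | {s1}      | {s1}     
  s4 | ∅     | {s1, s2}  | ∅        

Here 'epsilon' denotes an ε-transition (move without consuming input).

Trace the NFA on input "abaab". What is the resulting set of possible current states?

{s0, s1, s2, s3}

Start: ε-closure({s0}) = {s0, s1, s2, s3}.
Read 'a': s0→{s4}, s1→∅, s2→{s3}, s3→{s2}; union {s2, s3, s4}; ε-closure = {s1, s2, s3, s4}.
Read 'b': s1→∅, s2→{s0}, s3→{s1}, s4→{s1, s2}; union {s0, s1, s2}; ε-closure = {s0, s1, s2, s3}.
Read 'a': s0→{s4}, s1→∅, s2→{s3}, s3→{s2}; union {s2, s3, s4}; ε-closure = {s1, s2, s3, s4}.
Read 'a': s1→∅, s2→{s3}, s3→{s2}, s4→∅; union {s2, s3}; ε-closure = {s1, s2, s3}.
Read 'b': s1→∅, s2→{s0}, s3→{s1}; union {s0, s1}; ε-closure = {s0, s1, s2, s3}.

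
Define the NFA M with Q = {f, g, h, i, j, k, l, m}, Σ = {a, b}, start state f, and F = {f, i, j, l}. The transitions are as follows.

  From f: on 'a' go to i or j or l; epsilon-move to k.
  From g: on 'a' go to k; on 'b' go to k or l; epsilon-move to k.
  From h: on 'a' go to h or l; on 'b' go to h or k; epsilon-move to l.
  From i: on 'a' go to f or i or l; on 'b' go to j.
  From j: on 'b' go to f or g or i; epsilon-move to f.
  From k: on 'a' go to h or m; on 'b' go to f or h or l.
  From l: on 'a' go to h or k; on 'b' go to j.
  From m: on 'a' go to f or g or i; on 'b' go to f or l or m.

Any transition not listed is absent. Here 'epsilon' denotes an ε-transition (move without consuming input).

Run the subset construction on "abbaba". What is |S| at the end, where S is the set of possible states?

8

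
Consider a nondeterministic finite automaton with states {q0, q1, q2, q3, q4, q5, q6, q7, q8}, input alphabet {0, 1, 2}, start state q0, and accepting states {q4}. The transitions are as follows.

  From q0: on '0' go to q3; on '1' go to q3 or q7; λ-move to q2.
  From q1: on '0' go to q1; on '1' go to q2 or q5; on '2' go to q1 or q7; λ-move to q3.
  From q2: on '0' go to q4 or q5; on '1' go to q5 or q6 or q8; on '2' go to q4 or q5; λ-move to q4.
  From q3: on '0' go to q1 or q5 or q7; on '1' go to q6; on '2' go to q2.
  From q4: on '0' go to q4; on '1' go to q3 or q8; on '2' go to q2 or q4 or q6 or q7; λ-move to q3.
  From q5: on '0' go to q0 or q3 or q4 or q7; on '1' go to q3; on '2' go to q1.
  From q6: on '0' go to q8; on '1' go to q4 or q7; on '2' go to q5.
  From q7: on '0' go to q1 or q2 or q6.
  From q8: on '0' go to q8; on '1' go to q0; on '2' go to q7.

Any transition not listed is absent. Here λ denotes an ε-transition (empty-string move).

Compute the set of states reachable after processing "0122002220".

{q0, q1, q2, q3, q4, q5, q6, q7, q8}

Start: ε-closure({q0}) = {q0, q2, q3, q4}.
Read '0': {q0, q2, q3, q4} → {q1, q3, q4, q5, q7}.
Read '1': {q1, q3, q4, q5, q7} → {q2, q3, q4, q5, q6, q8}.
Read '2': {q2, q3, q4, q5, q6, q8} → {q1, q2, q3, q4, q5, q6, q7}.
Read '2': {q1, q2, q3, q4, q5, q6, q7} → {q1, q2, q3, q4, q5, q6, q7}.
Read '0': {q1, q2, q3, q4, q5, q6, q7} → {q0, q1, q2, q3, q4, q5, q6, q7, q8}.
Read '0': {q0, q1, q2, q3, q4, q5, q6, q7, q8} → {q0, q1, q2, q3, q4, q5, q6, q7, q8}.
Read '2': {q0, q1, q2, q3, q4, q5, q6, q7, q8} → {q1, q2, q3, q4, q5, q6, q7}.
Read '2': {q1, q2, q3, q4, q5, q6, q7} → {q1, q2, q3, q4, q5, q6, q7}.
Read '2': {q1, q2, q3, q4, q5, q6, q7} → {q1, q2, q3, q4, q5, q6, q7}.
Read '0': {q1, q2, q3, q4, q5, q6, q7} → {q0, q1, q2, q3, q4, q5, q6, q7, q8}.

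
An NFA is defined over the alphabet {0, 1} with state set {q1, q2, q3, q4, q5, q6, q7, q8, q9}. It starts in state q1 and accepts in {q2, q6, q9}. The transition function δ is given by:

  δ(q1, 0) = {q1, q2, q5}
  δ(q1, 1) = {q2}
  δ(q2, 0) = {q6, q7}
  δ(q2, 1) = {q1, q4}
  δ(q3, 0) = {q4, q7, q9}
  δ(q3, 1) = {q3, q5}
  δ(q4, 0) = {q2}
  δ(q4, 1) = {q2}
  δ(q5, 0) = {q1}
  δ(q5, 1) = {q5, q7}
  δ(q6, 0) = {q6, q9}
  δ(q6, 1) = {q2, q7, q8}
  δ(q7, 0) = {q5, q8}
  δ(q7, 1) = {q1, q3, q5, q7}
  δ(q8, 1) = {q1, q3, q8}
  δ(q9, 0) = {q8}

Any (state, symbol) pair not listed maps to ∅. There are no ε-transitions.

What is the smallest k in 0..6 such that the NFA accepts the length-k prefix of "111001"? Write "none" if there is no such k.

1

Start in {q1}.
Read '1': q1→{q2}; now {q2}.
None of the earlier sets intersect F, but {q2} does.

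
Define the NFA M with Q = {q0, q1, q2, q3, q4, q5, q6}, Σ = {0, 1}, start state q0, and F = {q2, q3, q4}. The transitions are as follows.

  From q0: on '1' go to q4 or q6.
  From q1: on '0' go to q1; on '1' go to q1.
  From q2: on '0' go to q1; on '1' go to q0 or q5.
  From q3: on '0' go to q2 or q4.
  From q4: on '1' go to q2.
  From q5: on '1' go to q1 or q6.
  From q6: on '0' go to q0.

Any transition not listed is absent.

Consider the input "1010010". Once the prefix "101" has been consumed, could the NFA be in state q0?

No

Start in {q0}.
Read '1': {q0} → {q4, q6}.
Read '0': {q4, q6} → {q0}.
Read '1': {q0} → {q4, q6}.
State q0 is not in {q4, q6}.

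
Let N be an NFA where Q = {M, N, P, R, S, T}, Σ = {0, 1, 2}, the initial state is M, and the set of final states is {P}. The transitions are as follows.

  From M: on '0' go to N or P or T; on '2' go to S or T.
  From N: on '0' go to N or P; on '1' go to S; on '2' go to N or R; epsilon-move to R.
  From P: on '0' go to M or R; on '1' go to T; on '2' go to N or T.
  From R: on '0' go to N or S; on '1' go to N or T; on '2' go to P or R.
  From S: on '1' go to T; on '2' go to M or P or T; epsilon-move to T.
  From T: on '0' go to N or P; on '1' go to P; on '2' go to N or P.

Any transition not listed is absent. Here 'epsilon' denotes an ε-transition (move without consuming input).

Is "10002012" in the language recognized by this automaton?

No

Start in {M}.
Read '1': M→∅; now ∅.
The set is empty and remains empty for the remaining 7 symbols.
The final set ∅ contains no accepting state.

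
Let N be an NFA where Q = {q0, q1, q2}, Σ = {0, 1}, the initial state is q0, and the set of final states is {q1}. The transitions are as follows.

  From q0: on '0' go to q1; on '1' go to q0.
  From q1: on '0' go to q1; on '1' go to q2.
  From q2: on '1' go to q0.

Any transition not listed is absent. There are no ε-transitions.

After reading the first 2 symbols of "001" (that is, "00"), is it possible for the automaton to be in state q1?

Yes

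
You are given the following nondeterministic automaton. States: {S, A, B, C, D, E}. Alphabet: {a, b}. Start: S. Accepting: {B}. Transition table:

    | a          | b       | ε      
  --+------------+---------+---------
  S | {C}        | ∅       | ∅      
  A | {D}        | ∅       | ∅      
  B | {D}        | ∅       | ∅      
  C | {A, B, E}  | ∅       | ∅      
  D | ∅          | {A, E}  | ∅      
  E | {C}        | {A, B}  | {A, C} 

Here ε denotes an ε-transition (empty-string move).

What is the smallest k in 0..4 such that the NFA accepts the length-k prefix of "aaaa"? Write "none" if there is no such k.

2

Start in {S}.
Read 'a': S→{C}; now {C}.
Read 'a': C→{A, B, E}; union {A, B, E}; ε-closure = {A, B, C, E}.
None of the earlier sets intersect F, but {A, B, C, E} does.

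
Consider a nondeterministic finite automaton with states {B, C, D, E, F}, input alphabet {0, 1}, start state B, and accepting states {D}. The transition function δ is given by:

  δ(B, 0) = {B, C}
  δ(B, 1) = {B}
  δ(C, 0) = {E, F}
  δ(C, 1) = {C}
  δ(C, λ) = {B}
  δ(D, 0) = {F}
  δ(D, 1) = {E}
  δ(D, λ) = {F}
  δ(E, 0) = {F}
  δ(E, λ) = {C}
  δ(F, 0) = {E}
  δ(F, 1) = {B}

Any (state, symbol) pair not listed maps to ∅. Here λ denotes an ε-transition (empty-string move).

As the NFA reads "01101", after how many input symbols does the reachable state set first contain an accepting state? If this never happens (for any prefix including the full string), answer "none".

none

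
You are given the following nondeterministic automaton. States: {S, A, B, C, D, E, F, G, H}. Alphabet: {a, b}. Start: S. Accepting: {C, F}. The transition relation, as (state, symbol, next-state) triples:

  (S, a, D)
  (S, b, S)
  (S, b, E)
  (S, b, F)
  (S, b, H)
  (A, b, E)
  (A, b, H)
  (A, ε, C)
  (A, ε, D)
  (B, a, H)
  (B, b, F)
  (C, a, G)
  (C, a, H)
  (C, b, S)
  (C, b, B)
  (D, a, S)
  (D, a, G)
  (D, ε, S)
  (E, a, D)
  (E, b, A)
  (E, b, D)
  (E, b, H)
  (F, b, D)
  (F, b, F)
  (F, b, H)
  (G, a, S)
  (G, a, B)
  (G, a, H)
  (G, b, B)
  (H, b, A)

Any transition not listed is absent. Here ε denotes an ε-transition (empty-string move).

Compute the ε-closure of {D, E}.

{S, D, E}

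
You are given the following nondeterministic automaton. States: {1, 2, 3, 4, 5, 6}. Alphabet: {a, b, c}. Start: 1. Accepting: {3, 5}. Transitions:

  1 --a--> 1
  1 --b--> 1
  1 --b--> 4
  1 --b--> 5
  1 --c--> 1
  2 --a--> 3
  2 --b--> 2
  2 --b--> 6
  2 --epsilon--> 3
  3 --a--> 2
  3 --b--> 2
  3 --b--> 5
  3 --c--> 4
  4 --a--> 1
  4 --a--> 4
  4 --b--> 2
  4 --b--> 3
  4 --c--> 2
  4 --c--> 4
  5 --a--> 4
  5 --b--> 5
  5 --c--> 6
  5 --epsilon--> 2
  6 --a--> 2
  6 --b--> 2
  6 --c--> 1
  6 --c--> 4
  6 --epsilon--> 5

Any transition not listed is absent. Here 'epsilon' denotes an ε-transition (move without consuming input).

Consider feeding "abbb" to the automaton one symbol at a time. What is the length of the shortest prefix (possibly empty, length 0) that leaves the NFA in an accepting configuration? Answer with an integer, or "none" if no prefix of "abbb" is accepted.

2

Start in {1}.
Read 'a': 1→{1}; now {1}.
Read 'b': 1→{1, 4, 5}; union {1, 4, 5}; ε-closure = {1, 2, 3, 4, 5}.
None of the earlier sets intersect F, but {1, 2, 3, 4, 5} does.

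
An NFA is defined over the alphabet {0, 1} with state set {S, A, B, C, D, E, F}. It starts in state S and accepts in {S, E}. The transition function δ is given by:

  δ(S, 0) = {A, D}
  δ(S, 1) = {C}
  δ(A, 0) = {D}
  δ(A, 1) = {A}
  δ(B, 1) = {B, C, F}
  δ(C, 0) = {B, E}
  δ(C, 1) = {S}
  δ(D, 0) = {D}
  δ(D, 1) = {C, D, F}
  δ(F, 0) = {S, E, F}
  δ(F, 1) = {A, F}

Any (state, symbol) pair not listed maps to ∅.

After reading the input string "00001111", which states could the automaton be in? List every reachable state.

{S, A, C, D, F}

Start in {S}.
Read '0': S→{A, D}; now {A, D}.
Read '0': A→{D}, D→{D}; now {D}.
Read '0': D→{D}; now {D}.
Read '0': D→{D}; now {D}.
Read '1': D→{C, D, F}; now {C, D, F}.
Read '1': C→{S}, D→{C, D, F}, F→{A, F}; now {S, A, C, D, F}.
Read '1': S→{C}, A→{A}, C→{S}, D→{C, D, F}, F→{A, F}; now {S, A, C, D, F}.
Read '1': S→{C}, A→{A}, C→{S}, D→{C, D, F}, F→{A, F}; now {S, A, C, D, F}.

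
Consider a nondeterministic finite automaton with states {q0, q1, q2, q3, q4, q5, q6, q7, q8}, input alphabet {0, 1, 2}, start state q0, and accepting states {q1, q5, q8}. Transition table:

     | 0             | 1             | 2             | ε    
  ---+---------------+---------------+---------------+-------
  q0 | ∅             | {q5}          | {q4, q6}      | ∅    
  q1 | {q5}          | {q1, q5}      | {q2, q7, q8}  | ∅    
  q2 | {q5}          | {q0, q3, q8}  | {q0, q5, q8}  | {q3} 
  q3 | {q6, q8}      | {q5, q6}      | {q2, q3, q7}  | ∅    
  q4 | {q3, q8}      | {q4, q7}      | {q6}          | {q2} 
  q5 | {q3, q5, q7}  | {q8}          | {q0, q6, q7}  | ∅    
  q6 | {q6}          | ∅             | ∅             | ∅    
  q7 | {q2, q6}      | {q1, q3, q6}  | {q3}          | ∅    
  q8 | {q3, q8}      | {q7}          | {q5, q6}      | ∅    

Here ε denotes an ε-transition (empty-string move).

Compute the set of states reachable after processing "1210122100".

{q2, q3, q5, q6, q7, q8}

Start in {q0}.
Read '1': {q0} → {q5}.
Read '2': {q5} → {q0, q6, q7}.
Read '1': {q0, q6, q7} → {q1, q3, q5, q6}.
Read '0': {q1, q3, q5, q6} → {q3, q5, q6, q7, q8}.
Read '1': {q3, q5, q6, q7, q8} → {q1, q3, q5, q6, q7, q8}.
Read '2': {q1, q3, q5, q6, q7, q8} → {q0, q2, q3, q5, q6, q7, q8}.
Read '2': {q0, q2, q3, q5, q6, q7, q8} → {q0, q2, q3, q4, q5, q6, q7, q8}.
Read '1': {q0, q2, q3, q4, q5, q6, q7, q8} → {q0, q1, q2, q3, q4, q5, q6, q7, q8}.
Read '0': {q0, q1, q2, q3, q4, q5, q6, q7, q8} → {q2, q3, q5, q6, q7, q8}.
Read '0': {q2, q3, q5, q6, q7, q8} → {q2, q3, q5, q6, q7, q8}.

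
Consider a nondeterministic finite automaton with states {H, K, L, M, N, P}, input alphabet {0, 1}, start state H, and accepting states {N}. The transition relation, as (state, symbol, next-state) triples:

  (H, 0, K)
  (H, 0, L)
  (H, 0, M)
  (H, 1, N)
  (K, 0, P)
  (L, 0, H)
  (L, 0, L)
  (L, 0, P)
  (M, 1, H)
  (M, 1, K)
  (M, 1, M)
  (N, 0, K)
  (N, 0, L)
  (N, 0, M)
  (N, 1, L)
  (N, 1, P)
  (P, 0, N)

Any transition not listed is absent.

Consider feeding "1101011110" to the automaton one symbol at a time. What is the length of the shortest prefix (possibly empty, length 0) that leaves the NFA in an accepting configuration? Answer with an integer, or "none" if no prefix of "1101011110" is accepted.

1

Start in {H}.
Read '1': H→{N}; now {N}.
None of the earlier sets intersect F, but {N} does.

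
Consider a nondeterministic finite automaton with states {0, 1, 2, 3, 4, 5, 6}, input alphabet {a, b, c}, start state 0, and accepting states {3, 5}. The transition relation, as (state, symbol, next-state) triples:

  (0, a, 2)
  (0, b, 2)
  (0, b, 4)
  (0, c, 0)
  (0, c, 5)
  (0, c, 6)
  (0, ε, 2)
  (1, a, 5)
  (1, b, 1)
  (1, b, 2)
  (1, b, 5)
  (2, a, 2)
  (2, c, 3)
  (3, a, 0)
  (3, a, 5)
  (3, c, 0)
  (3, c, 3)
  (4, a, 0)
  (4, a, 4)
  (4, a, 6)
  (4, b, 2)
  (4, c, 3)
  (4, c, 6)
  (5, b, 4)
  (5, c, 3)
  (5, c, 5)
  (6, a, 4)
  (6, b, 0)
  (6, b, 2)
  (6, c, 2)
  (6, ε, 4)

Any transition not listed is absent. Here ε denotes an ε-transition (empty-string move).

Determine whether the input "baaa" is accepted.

No

Start: ε-closure({0}) = {0, 2}.
Read 'b': 0→{2, 4}, 2→∅; now {2, 4}.
Read 'a': 2→{2}, 4→{0, 4, 6}; now {0, 2, 4, 6}.
Read 'a': 0→{2}, 2→{2}, 4→{0, 4, 6}, 6→{4}; now {0, 2, 4, 6}.
Read 'a': 0→{2}, 2→{2}, 4→{0, 4, 6}, 6→{4}; now {0, 2, 4, 6}.
The final set {0, 2, 4, 6} contains no accepting state.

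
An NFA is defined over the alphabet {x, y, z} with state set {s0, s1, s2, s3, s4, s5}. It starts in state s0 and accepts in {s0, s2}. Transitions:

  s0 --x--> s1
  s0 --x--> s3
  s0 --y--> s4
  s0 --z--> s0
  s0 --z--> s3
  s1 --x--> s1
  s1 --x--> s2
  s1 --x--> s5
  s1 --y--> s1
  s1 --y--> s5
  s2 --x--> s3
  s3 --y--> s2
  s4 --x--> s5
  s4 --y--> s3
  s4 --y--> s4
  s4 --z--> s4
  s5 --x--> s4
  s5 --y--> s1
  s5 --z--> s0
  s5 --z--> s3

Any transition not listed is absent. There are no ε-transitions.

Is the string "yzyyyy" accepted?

Start in {s0}.
Read 'y': s0→{s4}; now {s4}.
Read 'z': s4→{s4}; now {s4}.
Read 'y': s4→{s3, s4}; now {s3, s4}.
Read 'y': s3→{s2}, s4→{s3, s4}; now {s2, s3, s4}.
Read 'y': s2→∅, s3→{s2}, s4→{s3, s4}; now {s2, s3, s4}.
Read 'y': s2→∅, s3→{s2}, s4→{s3, s4}; now {s2, s3, s4}.
The final set {s2, s3, s4} contains the accepting state s2.

Yes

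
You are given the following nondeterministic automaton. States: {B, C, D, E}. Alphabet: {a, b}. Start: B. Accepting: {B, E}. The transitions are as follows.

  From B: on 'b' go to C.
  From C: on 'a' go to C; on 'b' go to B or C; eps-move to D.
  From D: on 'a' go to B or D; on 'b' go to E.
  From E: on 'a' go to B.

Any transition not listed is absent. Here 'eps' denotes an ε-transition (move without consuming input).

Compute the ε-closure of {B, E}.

Begin with {B, E}.
No ε-moves leave this set, so the closure equals the set itself.

{B, E}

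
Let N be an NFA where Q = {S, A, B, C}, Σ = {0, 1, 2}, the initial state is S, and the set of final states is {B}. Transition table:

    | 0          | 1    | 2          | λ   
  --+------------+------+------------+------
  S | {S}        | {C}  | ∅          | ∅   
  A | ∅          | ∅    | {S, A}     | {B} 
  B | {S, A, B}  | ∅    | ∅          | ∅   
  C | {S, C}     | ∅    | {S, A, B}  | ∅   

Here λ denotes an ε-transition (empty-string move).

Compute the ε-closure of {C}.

{C}

Begin with {C}.
No ε-moves leave this set, so the closure equals the set itself.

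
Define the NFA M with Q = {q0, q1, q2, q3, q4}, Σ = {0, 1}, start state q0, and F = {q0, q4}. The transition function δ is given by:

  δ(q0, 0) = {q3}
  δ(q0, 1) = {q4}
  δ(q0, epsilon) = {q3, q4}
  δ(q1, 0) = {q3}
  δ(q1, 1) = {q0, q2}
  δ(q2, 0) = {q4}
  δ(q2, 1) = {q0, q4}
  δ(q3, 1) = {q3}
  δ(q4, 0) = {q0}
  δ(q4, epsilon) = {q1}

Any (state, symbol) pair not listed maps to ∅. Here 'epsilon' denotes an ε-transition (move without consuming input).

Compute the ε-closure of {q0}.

{q0, q1, q3, q4}

Begin with {q0}.
ε-move q0 → q3; add q3.
ε-move q0 → q4; add q4.
ε-move q4 → q1; add q1.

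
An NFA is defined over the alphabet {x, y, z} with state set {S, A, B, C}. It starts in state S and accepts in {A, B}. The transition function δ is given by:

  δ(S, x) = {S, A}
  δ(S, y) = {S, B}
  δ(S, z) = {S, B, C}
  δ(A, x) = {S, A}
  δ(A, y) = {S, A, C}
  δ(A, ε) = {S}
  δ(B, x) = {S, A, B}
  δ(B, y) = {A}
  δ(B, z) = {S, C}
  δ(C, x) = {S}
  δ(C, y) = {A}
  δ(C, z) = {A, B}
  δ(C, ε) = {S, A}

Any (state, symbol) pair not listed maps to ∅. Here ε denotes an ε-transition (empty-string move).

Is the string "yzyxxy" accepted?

Yes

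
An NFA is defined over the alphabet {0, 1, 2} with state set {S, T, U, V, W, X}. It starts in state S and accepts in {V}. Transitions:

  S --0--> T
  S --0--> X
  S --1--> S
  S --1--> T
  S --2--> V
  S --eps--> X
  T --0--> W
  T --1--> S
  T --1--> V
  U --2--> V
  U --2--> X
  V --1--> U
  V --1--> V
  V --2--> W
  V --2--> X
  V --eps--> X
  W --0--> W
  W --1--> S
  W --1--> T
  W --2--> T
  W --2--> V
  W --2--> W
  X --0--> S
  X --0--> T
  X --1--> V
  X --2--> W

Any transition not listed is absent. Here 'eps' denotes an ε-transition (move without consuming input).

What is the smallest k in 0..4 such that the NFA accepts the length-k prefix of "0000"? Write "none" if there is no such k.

Start: ε-closure({S}) = {S, X}.
Read '0': {S, X} → {S, T, X}.
Read '0': {S, T, X} → {S, T, W, X}.
Read '0': {S, T, W, X} → {S, T, W, X}.
Read '0': {S, T, W, X} → {S, T, W, X}.
No reachable set along the way intersects F.

none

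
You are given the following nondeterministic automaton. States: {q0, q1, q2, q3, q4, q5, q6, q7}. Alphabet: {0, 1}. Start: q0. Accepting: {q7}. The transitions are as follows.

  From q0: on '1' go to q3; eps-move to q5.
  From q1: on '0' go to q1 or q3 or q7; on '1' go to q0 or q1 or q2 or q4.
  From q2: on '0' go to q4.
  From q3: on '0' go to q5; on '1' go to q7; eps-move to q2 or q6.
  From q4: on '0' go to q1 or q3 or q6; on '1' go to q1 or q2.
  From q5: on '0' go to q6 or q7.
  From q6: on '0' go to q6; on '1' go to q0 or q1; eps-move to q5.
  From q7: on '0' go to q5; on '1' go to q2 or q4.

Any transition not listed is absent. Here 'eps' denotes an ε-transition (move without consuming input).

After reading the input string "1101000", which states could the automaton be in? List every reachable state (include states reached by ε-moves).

Start: ε-closure({q0}) = {q0, q5}.
Read '1': {q0, q5} → {q2, q3, q5, q6}.
Read '1': {q2, q3, q5, q6} → {q0, q1, q5, q7}.
Read '0': {q0, q1, q5, q7} → {q1, q2, q3, q5, q6, q7}.
Read '1': {q1, q2, q3, q5, q6, q7} → {q0, q1, q2, q4, q5, q7}.
Read '0': {q0, q1, q2, q4, q5, q7} → {q1, q2, q3, q4, q5, q6, q7}.
Read '0': {q1, q2, q3, q4, q5, q6, q7} → {q1, q2, q3, q4, q5, q6, q7}.
Read '0': {q1, q2, q3, q4, q5, q6, q7} → {q1, q2, q3, q4, q5, q6, q7}.

{q1, q2, q3, q4, q5, q6, q7}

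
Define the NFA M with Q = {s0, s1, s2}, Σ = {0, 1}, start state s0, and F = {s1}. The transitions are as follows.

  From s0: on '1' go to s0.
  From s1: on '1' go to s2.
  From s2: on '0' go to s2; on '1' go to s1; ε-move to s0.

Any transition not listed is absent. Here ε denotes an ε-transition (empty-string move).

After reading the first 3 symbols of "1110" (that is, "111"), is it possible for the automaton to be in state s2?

Start in {s0}.
Read '1': s0→{s0}; now {s0}.
Read '1': s0→{s0}; now {s0}.
Read '1': s0→{s0}; now {s0}.
State s2 is not in {s0}.

No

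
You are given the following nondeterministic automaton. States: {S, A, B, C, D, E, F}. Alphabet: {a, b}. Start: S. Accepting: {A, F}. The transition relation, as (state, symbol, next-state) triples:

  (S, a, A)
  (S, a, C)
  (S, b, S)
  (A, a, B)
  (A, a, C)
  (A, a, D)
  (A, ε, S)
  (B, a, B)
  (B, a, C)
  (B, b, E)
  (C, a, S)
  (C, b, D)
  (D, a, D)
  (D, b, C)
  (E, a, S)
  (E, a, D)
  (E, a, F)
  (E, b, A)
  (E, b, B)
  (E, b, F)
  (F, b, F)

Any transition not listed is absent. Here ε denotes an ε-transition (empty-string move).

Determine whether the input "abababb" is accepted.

Start in {S}.
Read 'a': {S} → {S, A, C}.
Read 'b': {S, A, C} → {S, D}.
Read 'a': {S, D} → {S, A, C, D}.
Read 'b': {S, A, C, D} → {S, C, D}.
Read 'a': {S, C, D} → {S, A, C, D}.
Read 'b': {S, A, C, D} → {S, C, D}.
Read 'b': {S, C, D} → {S, C, D}.
The final set {S, C, D} contains no accepting state.

No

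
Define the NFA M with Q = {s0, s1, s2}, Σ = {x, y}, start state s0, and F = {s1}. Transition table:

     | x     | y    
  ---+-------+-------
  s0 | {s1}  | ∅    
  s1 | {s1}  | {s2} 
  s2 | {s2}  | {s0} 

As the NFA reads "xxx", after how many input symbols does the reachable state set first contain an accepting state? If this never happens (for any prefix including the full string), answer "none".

Start in {s0}.
Read 'x': {s0} → {s1}.
None of the earlier sets intersect F, but {s1} does.

1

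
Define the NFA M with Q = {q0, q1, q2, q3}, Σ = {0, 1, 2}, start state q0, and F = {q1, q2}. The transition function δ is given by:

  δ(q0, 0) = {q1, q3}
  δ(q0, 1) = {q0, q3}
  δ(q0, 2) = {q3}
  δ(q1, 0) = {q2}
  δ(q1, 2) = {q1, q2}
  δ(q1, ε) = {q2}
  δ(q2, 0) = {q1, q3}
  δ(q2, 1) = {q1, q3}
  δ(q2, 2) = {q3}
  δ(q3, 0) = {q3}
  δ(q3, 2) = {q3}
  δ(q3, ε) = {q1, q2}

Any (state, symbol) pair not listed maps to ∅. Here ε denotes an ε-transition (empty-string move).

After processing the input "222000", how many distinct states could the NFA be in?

3

Start in {q0}.
Read '2': {q0} → {q1, q2, q3}.
Read '2': {q1, q2, q3} → {q1, q2, q3}.
Read '2': {q1, q2, q3} → {q1, q2, q3}.
Read '0': {q1, q2, q3} → {q1, q2, q3}.
Read '0': {q1, q2, q3} → {q1, q2, q3}.
Read '0': {q1, q2, q3} → {q1, q2, q3}.
That set has 3 states.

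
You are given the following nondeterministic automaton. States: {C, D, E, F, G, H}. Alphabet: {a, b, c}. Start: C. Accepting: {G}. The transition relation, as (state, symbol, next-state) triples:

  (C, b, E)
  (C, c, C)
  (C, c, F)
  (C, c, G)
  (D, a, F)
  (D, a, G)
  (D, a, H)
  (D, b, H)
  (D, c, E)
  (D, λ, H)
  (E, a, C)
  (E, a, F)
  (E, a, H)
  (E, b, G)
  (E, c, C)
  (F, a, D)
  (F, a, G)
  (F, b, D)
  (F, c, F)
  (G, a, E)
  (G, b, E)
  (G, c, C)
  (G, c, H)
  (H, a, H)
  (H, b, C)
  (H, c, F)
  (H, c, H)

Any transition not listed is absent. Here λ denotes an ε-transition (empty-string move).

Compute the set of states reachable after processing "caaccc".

Start in {C}.
Read 'c': {C} → {C, F, G}.
Read 'a': {C, F, G} → {D, E, G, H}.
Read 'a': {D, E, G, H} → {C, E, F, G, H}.
Read 'c': {C, E, F, G, H} → {C, F, G, H}.
Read 'c': {C, F, G, H} → {C, F, G, H}.
Read 'c': {C, F, G, H} → {C, F, G, H}.

{C, F, G, H}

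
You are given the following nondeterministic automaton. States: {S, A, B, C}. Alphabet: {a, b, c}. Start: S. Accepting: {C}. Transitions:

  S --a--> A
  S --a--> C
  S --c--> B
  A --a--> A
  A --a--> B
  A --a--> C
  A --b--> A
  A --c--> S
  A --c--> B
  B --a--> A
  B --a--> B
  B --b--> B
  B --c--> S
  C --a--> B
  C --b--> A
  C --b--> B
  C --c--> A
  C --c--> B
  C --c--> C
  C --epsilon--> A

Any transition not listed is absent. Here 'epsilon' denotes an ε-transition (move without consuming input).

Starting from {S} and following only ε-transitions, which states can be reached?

Begin with {S}.
No ε-moves leave this set, so the closure equals the set itself.

{S}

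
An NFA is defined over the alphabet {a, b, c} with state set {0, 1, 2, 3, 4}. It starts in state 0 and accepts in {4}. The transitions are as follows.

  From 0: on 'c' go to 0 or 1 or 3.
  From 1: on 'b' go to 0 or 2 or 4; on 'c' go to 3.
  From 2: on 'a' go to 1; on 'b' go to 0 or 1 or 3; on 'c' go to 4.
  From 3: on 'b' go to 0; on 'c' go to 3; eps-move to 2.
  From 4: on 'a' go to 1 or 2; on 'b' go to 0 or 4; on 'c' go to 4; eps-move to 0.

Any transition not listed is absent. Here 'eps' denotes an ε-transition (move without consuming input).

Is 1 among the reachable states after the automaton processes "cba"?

Yes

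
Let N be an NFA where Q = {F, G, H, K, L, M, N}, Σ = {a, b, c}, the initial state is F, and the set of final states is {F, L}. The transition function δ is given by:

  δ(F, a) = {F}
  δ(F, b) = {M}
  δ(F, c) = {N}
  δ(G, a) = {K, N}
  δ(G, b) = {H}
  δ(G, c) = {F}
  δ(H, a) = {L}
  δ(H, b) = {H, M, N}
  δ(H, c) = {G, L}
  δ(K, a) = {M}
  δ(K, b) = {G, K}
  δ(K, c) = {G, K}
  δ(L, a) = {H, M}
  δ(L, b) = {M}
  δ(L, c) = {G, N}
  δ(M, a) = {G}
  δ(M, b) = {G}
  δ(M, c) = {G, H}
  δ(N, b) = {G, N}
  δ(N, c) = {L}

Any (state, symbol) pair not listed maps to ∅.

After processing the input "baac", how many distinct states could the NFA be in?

3

Start in {F}.
Read 'b': {F} → {M}.
Read 'a': {M} → {G}.
Read 'a': {G} → {K, N}.
Read 'c': {K, N} → {G, K, L}.
That set has 3 states.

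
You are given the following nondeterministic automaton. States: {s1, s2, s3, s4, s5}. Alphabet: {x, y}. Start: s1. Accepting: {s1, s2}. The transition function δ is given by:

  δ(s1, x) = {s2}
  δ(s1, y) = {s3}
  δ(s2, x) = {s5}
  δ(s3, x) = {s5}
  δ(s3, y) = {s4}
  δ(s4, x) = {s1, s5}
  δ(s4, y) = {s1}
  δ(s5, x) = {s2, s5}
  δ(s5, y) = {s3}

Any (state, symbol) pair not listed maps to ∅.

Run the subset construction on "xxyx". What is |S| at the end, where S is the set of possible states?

1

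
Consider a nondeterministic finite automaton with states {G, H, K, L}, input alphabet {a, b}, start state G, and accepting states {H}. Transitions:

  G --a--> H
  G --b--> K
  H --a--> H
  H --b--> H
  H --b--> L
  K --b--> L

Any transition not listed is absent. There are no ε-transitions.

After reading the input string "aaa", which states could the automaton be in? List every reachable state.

{H}

Start in {G}.
Read 'a': G→{H}; now {H}.
Read 'a': H→{H}; now {H}.
Read 'a': H→{H}; now {H}.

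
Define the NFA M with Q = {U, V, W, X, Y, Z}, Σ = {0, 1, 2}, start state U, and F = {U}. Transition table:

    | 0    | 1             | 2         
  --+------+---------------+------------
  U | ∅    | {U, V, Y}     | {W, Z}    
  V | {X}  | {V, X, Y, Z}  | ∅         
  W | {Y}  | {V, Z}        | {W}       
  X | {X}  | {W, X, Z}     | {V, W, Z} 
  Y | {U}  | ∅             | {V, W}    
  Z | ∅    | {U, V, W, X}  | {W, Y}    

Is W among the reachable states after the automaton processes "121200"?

No

Start in {U}.
Read '1': {U} → {U, V, Y}.
Read '2': {U, V, Y} → {V, W, Z}.
Read '1': {V, W, Z} → {U, V, W, X, Y, Z}.
Read '2': {U, V, W, X, Y, Z} → {V, W, Y, Z}.
Read '0': {V, W, Y, Z} → {U, X, Y}.
Read '0': {U, X, Y} → {U, X}.
State W is not in {U, X}.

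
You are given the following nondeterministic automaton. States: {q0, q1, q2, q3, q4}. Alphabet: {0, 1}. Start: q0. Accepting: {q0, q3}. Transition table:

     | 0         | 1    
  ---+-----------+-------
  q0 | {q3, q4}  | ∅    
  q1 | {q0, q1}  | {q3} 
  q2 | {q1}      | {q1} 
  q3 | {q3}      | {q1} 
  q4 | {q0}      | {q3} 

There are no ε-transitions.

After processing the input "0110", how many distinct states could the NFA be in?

3

Start in {q0}.
Read '0': {q0} → {q3, q4}.
Read '1': {q3, q4} → {q1, q3}.
Read '1': {q1, q3} → {q1, q3}.
Read '0': {q1, q3} → {q0, q1, q3}.
That set has 3 states.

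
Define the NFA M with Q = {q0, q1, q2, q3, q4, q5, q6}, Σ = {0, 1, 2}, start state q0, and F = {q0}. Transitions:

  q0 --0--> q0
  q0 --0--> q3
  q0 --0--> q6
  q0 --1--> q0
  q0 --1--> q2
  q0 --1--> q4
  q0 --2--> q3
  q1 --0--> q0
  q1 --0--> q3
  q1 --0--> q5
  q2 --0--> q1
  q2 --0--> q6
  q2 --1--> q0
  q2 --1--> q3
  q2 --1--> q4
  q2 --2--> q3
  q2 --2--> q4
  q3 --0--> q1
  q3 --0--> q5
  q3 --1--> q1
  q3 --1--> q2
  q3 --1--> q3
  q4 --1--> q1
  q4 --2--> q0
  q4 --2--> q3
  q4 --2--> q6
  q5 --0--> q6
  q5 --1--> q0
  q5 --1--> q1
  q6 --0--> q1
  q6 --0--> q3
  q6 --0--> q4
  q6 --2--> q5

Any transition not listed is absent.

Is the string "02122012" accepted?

Yes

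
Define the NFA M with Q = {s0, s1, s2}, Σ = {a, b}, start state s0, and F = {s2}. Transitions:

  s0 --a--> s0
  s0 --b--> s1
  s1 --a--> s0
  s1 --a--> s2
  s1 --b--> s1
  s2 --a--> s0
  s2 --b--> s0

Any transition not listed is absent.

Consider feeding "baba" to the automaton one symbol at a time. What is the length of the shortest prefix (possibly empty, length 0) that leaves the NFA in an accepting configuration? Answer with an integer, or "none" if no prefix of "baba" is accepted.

Start in {s0}.
Read 'b': s0→{s1}; now {s1}.
Read 'a': s1→{s0, s2}; now {s0, s2}.
None of the earlier sets intersect F, but {s0, s2} does.

2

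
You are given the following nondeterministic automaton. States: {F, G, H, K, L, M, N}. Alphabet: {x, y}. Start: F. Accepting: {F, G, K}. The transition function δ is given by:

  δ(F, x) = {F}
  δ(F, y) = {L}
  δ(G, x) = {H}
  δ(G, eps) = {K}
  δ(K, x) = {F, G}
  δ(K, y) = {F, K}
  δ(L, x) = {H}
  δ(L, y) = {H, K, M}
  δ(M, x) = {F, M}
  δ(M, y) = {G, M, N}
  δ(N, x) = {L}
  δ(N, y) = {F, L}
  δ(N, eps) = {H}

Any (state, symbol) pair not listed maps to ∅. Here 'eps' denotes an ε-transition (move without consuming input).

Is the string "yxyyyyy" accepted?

No

Start in {F}.
Read 'y': {F} → {L}.
Read 'x': {L} → {H}.
Read 'y': {H} → ∅.
The set is empty and remains empty for the remaining 4 symbols.
The final set ∅ contains no accepting state.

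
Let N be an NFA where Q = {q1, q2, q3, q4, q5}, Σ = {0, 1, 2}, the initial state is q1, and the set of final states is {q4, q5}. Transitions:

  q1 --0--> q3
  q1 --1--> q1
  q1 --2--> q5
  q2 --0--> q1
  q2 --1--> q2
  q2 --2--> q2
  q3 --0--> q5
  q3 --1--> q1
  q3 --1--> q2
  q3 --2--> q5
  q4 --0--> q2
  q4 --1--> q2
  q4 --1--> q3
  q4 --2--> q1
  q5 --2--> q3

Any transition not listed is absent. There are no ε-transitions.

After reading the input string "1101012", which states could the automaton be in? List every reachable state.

{q2, q5}

Start in {q1}.
Read '1': {q1} → {q1}.
Read '1': {q1} → {q1}.
Read '0': {q1} → {q3}.
Read '1': {q3} → {q1, q2}.
Read '0': {q1, q2} → {q1, q3}.
Read '1': {q1, q3} → {q1, q2}.
Read '2': {q1, q2} → {q2, q5}.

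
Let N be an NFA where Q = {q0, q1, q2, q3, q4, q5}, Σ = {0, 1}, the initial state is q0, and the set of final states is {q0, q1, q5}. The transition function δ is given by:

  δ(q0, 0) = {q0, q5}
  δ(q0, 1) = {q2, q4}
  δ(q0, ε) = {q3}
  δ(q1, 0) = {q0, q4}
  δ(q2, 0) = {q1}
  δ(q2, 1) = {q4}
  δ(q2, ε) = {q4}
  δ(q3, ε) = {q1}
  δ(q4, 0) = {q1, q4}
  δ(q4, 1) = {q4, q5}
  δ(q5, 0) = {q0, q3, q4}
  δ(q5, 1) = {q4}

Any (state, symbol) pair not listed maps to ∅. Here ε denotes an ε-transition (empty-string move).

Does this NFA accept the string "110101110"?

Yes

Start: ε-closure({q0}) = {q0, q1, q3}.
Read '1': {q0, q1, q3} → {q2, q4}.
Read '1': {q2, q4} → {q4, q5}.
Read '0': {q4, q5} → {q0, q1, q3, q4}.
Read '1': {q0, q1, q3, q4} → {q2, q4, q5}.
Read '0': {q2, q4, q5} → {q0, q1, q3, q4}.
Read '1': {q0, q1, q3, q4} → {q2, q4, q5}.
Read '1': {q2, q4, q5} → {q4, q5}.
Read '1': {q4, q5} → {q4, q5}.
Read '0': {q4, q5} → {q0, q1, q3, q4}.
The final set {q0, q1, q3, q4} contains the accepting states q0, q1.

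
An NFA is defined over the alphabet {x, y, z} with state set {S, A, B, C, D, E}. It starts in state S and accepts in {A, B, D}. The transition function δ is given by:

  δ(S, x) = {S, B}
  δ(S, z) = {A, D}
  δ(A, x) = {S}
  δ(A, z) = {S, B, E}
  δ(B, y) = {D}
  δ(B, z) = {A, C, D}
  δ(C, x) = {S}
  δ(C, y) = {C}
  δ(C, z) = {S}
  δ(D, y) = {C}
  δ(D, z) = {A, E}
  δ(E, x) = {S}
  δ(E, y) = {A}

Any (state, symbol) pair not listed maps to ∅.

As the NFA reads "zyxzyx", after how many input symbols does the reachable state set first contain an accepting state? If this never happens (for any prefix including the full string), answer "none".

1

Start in {S}.
Read 'z': {S} → {A, D}.
None of the earlier sets intersect F, but {A, D} does.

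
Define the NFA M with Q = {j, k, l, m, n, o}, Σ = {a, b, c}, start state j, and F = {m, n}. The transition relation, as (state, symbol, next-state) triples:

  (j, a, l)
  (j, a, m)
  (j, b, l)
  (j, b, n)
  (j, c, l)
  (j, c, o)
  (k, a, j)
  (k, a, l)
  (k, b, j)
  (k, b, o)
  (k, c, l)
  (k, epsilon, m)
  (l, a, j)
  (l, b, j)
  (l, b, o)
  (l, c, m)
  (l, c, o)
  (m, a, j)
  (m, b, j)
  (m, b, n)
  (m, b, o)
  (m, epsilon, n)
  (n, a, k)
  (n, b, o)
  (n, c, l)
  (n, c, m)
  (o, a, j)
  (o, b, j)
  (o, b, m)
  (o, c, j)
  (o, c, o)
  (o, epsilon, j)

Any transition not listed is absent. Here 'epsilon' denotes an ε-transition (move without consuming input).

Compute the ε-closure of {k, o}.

Begin with {k, o}.
ε-move o → j; add j.
ε-move k → m; add m.
ε-move m → n; add n.

{j, k, m, n, o}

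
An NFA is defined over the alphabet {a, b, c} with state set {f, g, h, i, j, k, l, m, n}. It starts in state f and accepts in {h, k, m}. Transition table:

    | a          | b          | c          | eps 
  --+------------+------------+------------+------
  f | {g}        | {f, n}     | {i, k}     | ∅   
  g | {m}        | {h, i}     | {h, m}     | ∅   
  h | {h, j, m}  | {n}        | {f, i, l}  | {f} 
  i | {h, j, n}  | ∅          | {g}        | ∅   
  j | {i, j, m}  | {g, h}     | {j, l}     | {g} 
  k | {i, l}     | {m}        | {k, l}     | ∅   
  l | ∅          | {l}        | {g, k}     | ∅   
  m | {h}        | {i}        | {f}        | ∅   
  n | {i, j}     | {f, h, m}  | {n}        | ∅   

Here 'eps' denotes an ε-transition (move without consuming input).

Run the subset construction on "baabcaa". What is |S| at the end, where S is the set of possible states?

Start in {f}.
Read 'b': f→{f, n}; now {f, n}.
Read 'a': f→{g}, n→{i, j}; now {g, i, j}.
Read 'a': g→{m}, i→{h, j, n}, j→{i, j, m}; union {h, i, j, m, n}; ε-closure = {f, g, h, i, j, m, n}.
Read 'b': f→{f, n}, g→{h, i}, h→{n}, i→∅, j→{g, h}, m→{i}, n→{f, h, m}; now {f, g, h, i, m, n}.
Read 'c': f→{i, k}, g→{h, m}, h→{f, i, l}, i→{g}, m→{f}, n→{n}; now {f, g, h, i, k, l, m, n}.
Read 'a': f→{g}, g→{m}, h→{h, j, m}, i→{h, j, n}, k→{i, l}, l→∅, m→{h}, n→{i, j}; union {g, h, i, j, l, m, n}; ε-closure = {f, g, h, i, j, l, m, n}.
Read 'a': f→{g}, g→{m}, h→{h, j, m}, i→{h, j, n}, j→{i, j, m}, l→∅, m→{h}, n→{i, j}; union {g, h, i, j, m, n}; ε-closure = {f, g, h, i, j, m, n}.
That set has 7 states.

7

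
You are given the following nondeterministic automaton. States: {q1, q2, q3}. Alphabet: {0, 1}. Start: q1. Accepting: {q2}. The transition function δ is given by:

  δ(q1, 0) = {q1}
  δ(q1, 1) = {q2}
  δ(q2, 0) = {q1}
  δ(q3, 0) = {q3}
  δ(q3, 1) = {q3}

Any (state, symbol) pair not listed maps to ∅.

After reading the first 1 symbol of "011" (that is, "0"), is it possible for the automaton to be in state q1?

Start in {q1}.
Read '0': q1→{q1}; now {q1}.
State q1 is in {q1}.

Yes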